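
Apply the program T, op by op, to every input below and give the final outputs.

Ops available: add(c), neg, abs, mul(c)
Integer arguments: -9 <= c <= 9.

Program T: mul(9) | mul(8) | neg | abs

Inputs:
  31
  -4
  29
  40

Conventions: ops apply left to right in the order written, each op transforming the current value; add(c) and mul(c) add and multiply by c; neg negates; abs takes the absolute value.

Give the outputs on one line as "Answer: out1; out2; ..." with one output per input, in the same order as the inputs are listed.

Execution, op by op:
  31 -> 279 -> 2232 -> -2232 -> 2232
  -4 -> -36 -> -288 -> 288 -> 288
  29 -> 261 -> 2088 -> -2088 -> 2088
  40 -> 360 -> 2880 -> -2880 -> 2880

2232; 288; 2088; 2880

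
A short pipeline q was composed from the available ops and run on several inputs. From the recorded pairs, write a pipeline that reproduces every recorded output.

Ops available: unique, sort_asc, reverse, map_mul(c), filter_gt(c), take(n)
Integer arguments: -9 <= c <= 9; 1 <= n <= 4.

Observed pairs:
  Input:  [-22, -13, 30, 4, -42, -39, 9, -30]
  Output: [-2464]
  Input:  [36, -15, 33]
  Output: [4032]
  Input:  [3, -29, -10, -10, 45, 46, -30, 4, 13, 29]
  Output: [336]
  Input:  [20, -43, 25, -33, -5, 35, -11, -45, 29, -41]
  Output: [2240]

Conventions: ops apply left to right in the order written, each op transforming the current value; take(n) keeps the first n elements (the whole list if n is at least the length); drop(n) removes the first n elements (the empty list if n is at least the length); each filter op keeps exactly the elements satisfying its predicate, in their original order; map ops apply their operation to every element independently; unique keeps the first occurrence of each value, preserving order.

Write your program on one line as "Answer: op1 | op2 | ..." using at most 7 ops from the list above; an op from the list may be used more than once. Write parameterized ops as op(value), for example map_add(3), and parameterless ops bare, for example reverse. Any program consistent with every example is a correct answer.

unique | map_mul(-8) | take(2) | take(1) | map_mul(7) | map_mul(-2)

Check, running the answer program on each example:
  [-22, -13, 30, 4, -42, -39, 9, -30] -> [-22, -13, 30, 4, -42, -39, 9, -30] -> [176, 104, -240, -32, 336, 312, -72, 240] -> [176, 104] -> [176] -> [1232] -> [-2464]
  [36, -15, 33] -> [36, -15, 33] -> [-288, 120, -264] -> [-288, 120] -> [-288] -> [-2016] -> [4032]
  [3, -29, -10, -10, 45, 46, -30, 4, 13, 29] -> [3, -29, -10, 45, 46, -30, 4, 13, 29] -> [-24, 232, 80, -360, -368, 240, -32, -104, -232] -> [-24, 232] -> [-24] -> [-168] -> [336]
  [20, -43, 25, -33, -5, 35, -11, -45, 29, -41] -> [20, -43, 25, -33, -5, 35, -11, -45, 29, -41] -> [-160, 344, -200, 264, 40, -280, 88, 360, -232, 328] -> [-160, 344] -> [-160] -> [-1120] -> [2240]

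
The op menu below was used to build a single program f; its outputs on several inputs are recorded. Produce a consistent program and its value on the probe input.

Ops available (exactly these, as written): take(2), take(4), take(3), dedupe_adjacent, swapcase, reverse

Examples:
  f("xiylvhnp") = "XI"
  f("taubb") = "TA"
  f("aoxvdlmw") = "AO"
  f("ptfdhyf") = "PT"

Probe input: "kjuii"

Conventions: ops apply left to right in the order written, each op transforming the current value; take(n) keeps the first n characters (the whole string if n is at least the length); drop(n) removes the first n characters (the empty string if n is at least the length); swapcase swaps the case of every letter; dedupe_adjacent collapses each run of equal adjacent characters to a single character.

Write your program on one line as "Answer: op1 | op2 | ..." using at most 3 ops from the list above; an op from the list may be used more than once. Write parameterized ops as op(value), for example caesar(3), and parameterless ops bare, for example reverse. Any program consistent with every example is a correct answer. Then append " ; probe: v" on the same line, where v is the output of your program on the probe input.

take(4) | swapcase | take(2) ; probe: "KJ"

Check, running the answer program on each example:
  "xiylvhnp" -> "xiyl" -> "XIYL" -> "XI"
  "taubb" -> "taub" -> "TAUB" -> "TA"
  "aoxvdlmw" -> "aoxv" -> "AOXV" -> "AO"
  "ptfdhyf" -> "ptfd" -> "PTFD" -> "PT"
  probe: "kjuii" -> "kjui" -> "KJUI" -> "KJ"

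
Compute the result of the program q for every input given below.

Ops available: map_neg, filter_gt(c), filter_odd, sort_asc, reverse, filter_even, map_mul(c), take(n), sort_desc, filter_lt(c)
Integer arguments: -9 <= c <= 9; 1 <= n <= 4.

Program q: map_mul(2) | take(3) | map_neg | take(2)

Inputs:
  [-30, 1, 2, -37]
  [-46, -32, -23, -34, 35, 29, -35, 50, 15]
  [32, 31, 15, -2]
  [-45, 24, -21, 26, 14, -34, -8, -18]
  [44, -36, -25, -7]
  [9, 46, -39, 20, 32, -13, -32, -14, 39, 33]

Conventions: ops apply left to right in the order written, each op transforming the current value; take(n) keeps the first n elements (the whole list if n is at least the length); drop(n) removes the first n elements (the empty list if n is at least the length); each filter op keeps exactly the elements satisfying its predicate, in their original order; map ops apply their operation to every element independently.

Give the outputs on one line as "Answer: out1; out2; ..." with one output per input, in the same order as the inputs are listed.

Execution, op by op:
  [-30, 1, 2, -37] -> [-60, 2, 4, -74] -> [-60, 2, 4] -> [60, -2, -4] -> [60, -2]
  [-46, -32, -23, -34, 35, 29, -35, 50, 15] -> [-92, -64, -46, -68, 70, 58, -70, 100, 30] -> [-92, -64, -46] -> [92, 64, 46] -> [92, 64]
  [32, 31, 15, -2] -> [64, 62, 30, -4] -> [64, 62, 30] -> [-64, -62, -30] -> [-64, -62]
  [-45, 24, -21, 26, 14, -34, -8, -18] -> [-90, 48, -42, 52, 28, -68, -16, -36] -> [-90, 48, -42] -> [90, -48, 42] -> [90, -48]
  [44, -36, -25, -7] -> [88, -72, -50, -14] -> [88, -72, -50] -> [-88, 72, 50] -> [-88, 72]
  [9, 46, -39, 20, 32, -13, -32, -14, 39, 33] -> [18, 92, -78, 40, 64, -26, -64, -28, 78, 66] -> [18, 92, -78] -> [-18, -92, 78] -> [-18, -92]

[60, -2]; [92, 64]; [-64, -62]; [90, -48]; [-88, 72]; [-18, -92]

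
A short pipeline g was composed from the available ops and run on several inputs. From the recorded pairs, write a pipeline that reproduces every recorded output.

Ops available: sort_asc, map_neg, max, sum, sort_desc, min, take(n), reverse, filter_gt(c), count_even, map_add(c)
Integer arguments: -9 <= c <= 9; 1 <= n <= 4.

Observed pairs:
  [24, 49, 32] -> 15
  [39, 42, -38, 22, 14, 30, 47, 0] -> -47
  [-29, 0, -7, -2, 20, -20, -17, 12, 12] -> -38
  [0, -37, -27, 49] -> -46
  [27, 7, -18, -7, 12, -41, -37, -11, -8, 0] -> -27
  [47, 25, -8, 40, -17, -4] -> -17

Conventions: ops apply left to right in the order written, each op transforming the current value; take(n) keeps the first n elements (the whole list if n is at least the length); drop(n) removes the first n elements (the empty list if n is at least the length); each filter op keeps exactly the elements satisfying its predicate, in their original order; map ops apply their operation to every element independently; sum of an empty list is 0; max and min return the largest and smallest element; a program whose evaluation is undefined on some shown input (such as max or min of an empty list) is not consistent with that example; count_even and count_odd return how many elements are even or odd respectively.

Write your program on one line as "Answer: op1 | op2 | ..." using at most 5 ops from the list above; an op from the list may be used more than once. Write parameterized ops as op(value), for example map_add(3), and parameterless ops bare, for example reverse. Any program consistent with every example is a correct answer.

reverse | map_add(-9) | reverse | take(4) | min

Check, running the answer program on each example:
  [24, 49, 32] -> [32, 49, 24] -> [23, 40, 15] -> [15, 40, 23] -> [15, 40, 23] -> 15
  [39, 42, -38, 22, 14, 30, 47, 0] -> [0, 47, 30, 14, 22, -38, 42, 39] -> [-9, 38, 21, 5, 13, -47, 33, 30] -> [30, 33, -47, 13, 5, 21, 38, -9] -> [30, 33, -47, 13] -> -47
  [-29, 0, -7, -2, 20, -20, -17, 12, 12] -> [12, 12, -17, -20, 20, -2, -7, 0, -29] -> [3, 3, -26, -29, 11, -11, -16, -9, -38] -> [-38, -9, -16, -11, 11, -29, -26, 3, 3] -> [-38, -9, -16, -11] -> -38
  [0, -37, -27, 49] -> [49, -27, -37, 0] -> [40, -36, -46, -9] -> [-9, -46, -36, 40] -> [-9, -46, -36, 40] -> -46
  [27, 7, -18, -7, 12, -41, -37, -11, -8, 0] -> [0, -8, -11, -37, -41, 12, -7, -18, 7, 27] -> [-9, -17, -20, -46, -50, 3, -16, -27, -2, 18] -> [18, -2, -27, -16, 3, -50, -46, -20, -17, -9] -> [18, -2, -27, -16] -> -27
  [47, 25, -8, 40, -17, -4] -> [-4, -17, 40, -8, 25, 47] -> [-13, -26, 31, -17, 16, 38] -> [38, 16, -17, 31, -26, -13] -> [38, 16, -17, 31] -> -17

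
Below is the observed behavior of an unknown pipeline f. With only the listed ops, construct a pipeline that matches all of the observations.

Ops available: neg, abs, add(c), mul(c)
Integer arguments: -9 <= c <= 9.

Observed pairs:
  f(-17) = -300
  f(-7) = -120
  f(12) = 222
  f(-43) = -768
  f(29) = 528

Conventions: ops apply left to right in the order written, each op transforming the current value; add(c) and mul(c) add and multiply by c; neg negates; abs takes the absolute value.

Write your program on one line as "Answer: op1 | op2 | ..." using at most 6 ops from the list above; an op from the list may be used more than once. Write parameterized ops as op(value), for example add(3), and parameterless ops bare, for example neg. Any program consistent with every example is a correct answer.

add(3) | neg | mul(-3) | add(-8) | neg | mul(-6)

Check, running the answer program on each example:
  -17 -> -14 -> 14 -> -42 -> -50 -> 50 -> -300
  -7 -> -4 -> 4 -> -12 -> -20 -> 20 -> -120
  12 -> 15 -> -15 -> 45 -> 37 -> -37 -> 222
  -43 -> -40 -> 40 -> -120 -> -128 -> 128 -> -768
  29 -> 32 -> -32 -> 96 -> 88 -> -88 -> 528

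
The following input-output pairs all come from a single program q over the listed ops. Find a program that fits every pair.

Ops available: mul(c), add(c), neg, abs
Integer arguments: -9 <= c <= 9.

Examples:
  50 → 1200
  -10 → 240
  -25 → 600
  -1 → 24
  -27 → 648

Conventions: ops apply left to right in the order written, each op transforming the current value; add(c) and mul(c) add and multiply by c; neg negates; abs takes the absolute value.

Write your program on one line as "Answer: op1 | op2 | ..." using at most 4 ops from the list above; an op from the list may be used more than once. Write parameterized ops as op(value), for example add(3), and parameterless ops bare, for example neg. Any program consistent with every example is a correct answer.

abs | mul(6) | mul(4)

Check, running the answer program on each example:
  50 -> 50 -> 300 -> 1200
  -10 -> 10 -> 60 -> 240
  -25 -> 25 -> 150 -> 600
  -1 -> 1 -> 6 -> 24
  -27 -> 27 -> 162 -> 648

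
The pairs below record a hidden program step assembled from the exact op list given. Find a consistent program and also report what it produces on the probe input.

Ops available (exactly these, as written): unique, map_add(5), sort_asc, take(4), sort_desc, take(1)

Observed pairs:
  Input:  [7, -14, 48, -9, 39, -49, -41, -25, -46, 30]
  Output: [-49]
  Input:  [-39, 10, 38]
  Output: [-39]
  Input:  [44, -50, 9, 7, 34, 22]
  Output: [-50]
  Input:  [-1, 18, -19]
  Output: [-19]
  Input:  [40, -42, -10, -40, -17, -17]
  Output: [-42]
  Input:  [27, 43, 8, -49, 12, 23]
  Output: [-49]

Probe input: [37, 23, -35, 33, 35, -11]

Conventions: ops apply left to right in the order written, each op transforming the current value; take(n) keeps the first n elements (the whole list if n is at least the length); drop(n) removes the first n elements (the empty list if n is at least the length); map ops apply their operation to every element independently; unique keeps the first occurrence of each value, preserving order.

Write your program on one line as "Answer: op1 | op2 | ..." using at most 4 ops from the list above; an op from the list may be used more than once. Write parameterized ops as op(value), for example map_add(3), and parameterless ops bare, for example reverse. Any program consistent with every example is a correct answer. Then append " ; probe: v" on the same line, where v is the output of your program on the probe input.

sort_desc | sort_asc | take(1) ; probe: [-35]

Check, running the answer program on each example:
  [7, -14, 48, -9, 39, -49, -41, -25, -46, 30] -> [48, 39, 30, 7, -9, -14, -25, -41, -46, -49] -> [-49, -46, -41, -25, -14, -9, 7, 30, 39, 48] -> [-49]
  [-39, 10, 38] -> [38, 10, -39] -> [-39, 10, 38] -> [-39]
  [44, -50, 9, 7, 34, 22] -> [44, 34, 22, 9, 7, -50] -> [-50, 7, 9, 22, 34, 44] -> [-50]
  [-1, 18, -19] -> [18, -1, -19] -> [-19, -1, 18] -> [-19]
  [40, -42, -10, -40, -17, -17] -> [40, -10, -17, -17, -40, -42] -> [-42, -40, -17, -17, -10, 40] -> [-42]
  [27, 43, 8, -49, 12, 23] -> [43, 27, 23, 12, 8, -49] -> [-49, 8, 12, 23, 27, 43] -> [-49]
  probe: [37, 23, -35, 33, 35, -11] -> [37, 35, 33, 23, -11, -35] -> [-35, -11, 23, 33, 35, 37] -> [-35]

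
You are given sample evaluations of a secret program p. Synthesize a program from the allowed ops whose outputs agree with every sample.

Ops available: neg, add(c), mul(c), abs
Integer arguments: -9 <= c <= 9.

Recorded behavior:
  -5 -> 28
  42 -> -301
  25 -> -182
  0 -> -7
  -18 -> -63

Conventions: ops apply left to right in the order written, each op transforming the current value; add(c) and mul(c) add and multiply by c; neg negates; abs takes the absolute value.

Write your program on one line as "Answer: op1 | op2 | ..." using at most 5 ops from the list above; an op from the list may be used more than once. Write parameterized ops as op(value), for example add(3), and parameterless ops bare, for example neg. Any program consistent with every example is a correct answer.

add(5) | abs | neg | add(4) | mul(7)

Check, running the answer program on each example:
  -5 -> 0 -> 0 -> 0 -> 4 -> 28
  42 -> 47 -> 47 -> -47 -> -43 -> -301
  25 -> 30 -> 30 -> -30 -> -26 -> -182
  0 -> 5 -> 5 -> -5 -> -1 -> -7
  -18 -> -13 -> 13 -> -13 -> -9 -> -63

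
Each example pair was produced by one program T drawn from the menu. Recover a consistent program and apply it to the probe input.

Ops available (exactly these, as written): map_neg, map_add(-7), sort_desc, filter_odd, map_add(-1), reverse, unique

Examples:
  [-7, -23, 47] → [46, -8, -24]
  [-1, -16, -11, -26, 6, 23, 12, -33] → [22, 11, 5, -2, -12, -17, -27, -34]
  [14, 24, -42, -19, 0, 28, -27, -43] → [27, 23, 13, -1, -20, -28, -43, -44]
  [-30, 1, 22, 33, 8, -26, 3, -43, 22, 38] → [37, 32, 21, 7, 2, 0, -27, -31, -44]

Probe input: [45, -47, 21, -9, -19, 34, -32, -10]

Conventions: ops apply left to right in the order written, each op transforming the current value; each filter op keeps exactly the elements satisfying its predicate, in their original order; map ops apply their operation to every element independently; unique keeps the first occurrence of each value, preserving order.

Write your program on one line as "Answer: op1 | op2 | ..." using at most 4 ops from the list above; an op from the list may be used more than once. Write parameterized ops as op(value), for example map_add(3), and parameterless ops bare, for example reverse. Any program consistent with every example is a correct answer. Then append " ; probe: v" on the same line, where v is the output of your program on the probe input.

map_add(-1) | unique | sort_desc ; probe: [44, 33, 20, -10, -11, -20, -33, -48]

Check, running the answer program on each example:
  [-7, -23, 47] -> [-8, -24, 46] -> [-8, -24, 46] -> [46, -8, -24]
  [-1, -16, -11, -26, 6, 23, 12, -33] -> [-2, -17, -12, -27, 5, 22, 11, -34] -> [-2, -17, -12, -27, 5, 22, 11, -34] -> [22, 11, 5, -2, -12, -17, -27, -34]
  [14, 24, -42, -19, 0, 28, -27, -43] -> [13, 23, -43, -20, -1, 27, -28, -44] -> [13, 23, -43, -20, -1, 27, -28, -44] -> [27, 23, 13, -1, -20, -28, -43, -44]
  [-30, 1, 22, 33, 8, -26, 3, -43, 22, 38] -> [-31, 0, 21, 32, 7, -27, 2, -44, 21, 37] -> [-31, 0, 21, 32, 7, -27, 2, -44, 37] -> [37, 32, 21, 7, 2, 0, -27, -31, -44]
  probe: [45, -47, 21, -9, -19, 34, -32, -10] -> [44, -48, 20, -10, -20, 33, -33, -11] -> [44, -48, 20, -10, -20, 33, -33, -11] -> [44, 33, 20, -10, -11, -20, -33, -48]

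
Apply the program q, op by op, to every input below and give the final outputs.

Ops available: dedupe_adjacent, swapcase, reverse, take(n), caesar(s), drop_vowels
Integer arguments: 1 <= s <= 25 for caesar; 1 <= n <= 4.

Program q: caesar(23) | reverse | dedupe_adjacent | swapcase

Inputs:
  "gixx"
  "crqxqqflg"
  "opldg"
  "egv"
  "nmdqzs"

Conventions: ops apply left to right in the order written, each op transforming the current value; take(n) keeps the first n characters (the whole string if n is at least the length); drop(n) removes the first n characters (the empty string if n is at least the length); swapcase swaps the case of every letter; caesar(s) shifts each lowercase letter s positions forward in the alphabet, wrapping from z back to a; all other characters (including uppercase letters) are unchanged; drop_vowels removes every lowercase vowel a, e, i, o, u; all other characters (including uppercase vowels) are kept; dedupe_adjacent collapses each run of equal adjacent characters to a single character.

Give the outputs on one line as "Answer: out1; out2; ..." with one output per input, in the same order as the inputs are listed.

"UFD"; "DICNUNOZ"; "DAIML"; "SDB"; "PWNAJK"

Execution, op by op:
  "gixx" -> "dfuu" -> "uufd" -> "ufd" -> "UFD"
  "crqxqqflg" -> "zonunncid" -> "dicnnunoz" -> "dicnunoz" -> "DICNUNOZ"
  "opldg" -> "lmiad" -> "daiml" -> "daiml" -> "DAIML"
  "egv" -> "bds" -> "sdb" -> "sdb" -> "SDB"
  "nmdqzs" -> "kjanwp" -> "pwnajk" -> "pwnajk" -> "PWNAJK"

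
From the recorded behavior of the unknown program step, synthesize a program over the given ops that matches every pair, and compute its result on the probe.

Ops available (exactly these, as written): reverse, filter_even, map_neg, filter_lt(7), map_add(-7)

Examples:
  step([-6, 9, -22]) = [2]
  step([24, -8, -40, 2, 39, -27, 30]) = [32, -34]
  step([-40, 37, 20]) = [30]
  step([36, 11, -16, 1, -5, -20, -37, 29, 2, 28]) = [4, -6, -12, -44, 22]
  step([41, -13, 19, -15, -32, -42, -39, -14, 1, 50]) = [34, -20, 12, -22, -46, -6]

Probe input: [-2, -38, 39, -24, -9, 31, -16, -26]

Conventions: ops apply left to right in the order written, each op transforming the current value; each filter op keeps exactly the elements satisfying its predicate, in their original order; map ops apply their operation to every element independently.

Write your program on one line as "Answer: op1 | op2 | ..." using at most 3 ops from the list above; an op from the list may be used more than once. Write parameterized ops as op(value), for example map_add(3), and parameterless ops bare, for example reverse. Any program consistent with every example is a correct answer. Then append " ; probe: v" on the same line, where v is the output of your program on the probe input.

map_add(-7) | filter_even ; probe: [32, -16, 24]

Check, running the answer program on each example:
  [-6, 9, -22] -> [-13, 2, -29] -> [2]
  [24, -8, -40, 2, 39, -27, 30] -> [17, -15, -47, -5, 32, -34, 23] -> [32, -34]
  [-40, 37, 20] -> [-47, 30, 13] -> [30]
  [36, 11, -16, 1, -5, -20, -37, 29, 2, 28] -> [29, 4, -23, -6, -12, -27, -44, 22, -5, 21] -> [4, -6, -12, -44, 22]
  [41, -13, 19, -15, -32, -42, -39, -14, 1, 50] -> [34, -20, 12, -22, -39, -49, -46, -21, -6, 43] -> [34, -20, 12, -22, -46, -6]
  probe: [-2, -38, 39, -24, -9, 31, -16, -26] -> [-9, -45, 32, -31, -16, 24, -23, -33] -> [32, -16, 24]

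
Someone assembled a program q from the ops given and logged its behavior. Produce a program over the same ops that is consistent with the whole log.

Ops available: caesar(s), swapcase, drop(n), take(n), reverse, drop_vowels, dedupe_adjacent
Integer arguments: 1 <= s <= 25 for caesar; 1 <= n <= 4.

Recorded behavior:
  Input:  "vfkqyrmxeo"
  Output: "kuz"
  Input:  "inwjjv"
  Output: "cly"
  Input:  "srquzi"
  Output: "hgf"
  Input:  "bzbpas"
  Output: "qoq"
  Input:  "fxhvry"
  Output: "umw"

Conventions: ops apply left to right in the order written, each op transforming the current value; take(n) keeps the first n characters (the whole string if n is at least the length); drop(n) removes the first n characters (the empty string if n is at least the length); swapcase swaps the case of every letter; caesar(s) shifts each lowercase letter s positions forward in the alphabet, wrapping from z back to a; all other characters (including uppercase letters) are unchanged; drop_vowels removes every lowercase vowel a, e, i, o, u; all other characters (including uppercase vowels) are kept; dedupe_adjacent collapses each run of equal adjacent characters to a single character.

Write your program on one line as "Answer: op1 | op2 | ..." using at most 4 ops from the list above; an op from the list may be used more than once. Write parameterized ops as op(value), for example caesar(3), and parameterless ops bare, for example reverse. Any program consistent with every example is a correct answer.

drop_vowels | caesar(16) | take(3) | caesar(25)

Check, running the answer program on each example:
  "vfkqyrmxeo" -> "vfkqyrmx" -> "lvagohcn" -> "lva" -> "kuz"
  "inwjjv" -> "nwjjv" -> "dmzzl" -> "dmz" -> "cly"
  "srquzi" -> "srqz" -> "ihgp" -> "ihg" -> "hgf"
  "bzbpas" -> "bzbps" -> "rprfi" -> "rpr" -> "qoq"
  "fxhvry" -> "fxhvry" -> "vnxlho" -> "vnx" -> "umw"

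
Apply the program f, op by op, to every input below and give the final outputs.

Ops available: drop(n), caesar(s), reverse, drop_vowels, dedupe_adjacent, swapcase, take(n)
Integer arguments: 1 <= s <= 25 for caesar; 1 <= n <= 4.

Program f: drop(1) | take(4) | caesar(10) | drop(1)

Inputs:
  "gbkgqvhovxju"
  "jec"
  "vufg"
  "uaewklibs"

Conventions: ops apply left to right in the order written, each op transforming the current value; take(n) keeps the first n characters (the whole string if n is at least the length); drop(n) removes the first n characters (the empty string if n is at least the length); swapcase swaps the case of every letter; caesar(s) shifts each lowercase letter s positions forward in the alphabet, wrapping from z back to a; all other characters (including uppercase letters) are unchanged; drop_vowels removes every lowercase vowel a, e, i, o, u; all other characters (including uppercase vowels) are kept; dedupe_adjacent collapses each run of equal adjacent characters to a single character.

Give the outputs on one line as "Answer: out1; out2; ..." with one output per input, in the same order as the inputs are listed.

"uqa"; "m"; "pq"; "ogu"

Execution, op by op:
  "gbkgqvhovxju" -> "bkgqvhovxju" -> "bkgq" -> "luqa" -> "uqa"
  "jec" -> "ec" -> "ec" -> "om" -> "m"
  "vufg" -> "ufg" -> "ufg" -> "epq" -> "pq"
  "uaewklibs" -> "aewklibs" -> "aewk" -> "kogu" -> "ogu"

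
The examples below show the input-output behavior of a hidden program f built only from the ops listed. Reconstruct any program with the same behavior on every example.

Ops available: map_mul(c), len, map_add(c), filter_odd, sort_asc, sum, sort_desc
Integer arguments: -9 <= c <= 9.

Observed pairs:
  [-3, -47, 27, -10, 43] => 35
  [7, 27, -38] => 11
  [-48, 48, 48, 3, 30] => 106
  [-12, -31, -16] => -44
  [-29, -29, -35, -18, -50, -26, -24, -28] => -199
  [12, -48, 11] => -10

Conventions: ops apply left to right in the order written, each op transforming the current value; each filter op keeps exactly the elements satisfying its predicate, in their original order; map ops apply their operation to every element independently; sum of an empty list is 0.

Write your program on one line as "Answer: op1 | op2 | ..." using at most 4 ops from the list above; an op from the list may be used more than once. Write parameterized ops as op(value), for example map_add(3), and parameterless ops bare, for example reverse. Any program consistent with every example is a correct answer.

map_add(1) | map_add(4) | sort_asc | sum

Check, running the answer program on each example:
  [-3, -47, 27, -10, 43] -> [-2, -46, 28, -9, 44] -> [2, -42, 32, -5, 48] -> [-42, -5, 2, 32, 48] -> 35
  [7, 27, -38] -> [8, 28, -37] -> [12, 32, -33] -> [-33, 12, 32] -> 11
  [-48, 48, 48, 3, 30] -> [-47, 49, 49, 4, 31] -> [-43, 53, 53, 8, 35] -> [-43, 8, 35, 53, 53] -> 106
  [-12, -31, -16] -> [-11, -30, -15] -> [-7, -26, -11] -> [-26, -11, -7] -> -44
  [-29, -29, -35, -18, -50, -26, -24, -28] -> [-28, -28, -34, -17, -49, -25, -23, -27] -> [-24, -24, -30, -13, -45, -21, -19, -23] -> [-45, -30, -24, -24, -23, -21, -19, -13] -> -199
  [12, -48, 11] -> [13, -47, 12] -> [17, -43, 16] -> [-43, 16, 17] -> -10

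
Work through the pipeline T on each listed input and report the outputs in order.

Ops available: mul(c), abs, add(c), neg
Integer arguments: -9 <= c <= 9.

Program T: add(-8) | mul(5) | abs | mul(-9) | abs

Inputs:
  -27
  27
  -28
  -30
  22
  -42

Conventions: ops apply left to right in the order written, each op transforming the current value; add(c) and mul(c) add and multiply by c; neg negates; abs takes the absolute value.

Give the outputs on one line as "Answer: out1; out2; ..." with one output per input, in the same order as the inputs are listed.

1575; 855; 1620; 1710; 630; 2250

Execution, op by op:
  -27 -> -35 -> -175 -> 175 -> -1575 -> 1575
  27 -> 19 -> 95 -> 95 -> -855 -> 855
  -28 -> -36 -> -180 -> 180 -> -1620 -> 1620
  -30 -> -38 -> -190 -> 190 -> -1710 -> 1710
  22 -> 14 -> 70 -> 70 -> -630 -> 630
  -42 -> -50 -> -250 -> 250 -> -2250 -> 2250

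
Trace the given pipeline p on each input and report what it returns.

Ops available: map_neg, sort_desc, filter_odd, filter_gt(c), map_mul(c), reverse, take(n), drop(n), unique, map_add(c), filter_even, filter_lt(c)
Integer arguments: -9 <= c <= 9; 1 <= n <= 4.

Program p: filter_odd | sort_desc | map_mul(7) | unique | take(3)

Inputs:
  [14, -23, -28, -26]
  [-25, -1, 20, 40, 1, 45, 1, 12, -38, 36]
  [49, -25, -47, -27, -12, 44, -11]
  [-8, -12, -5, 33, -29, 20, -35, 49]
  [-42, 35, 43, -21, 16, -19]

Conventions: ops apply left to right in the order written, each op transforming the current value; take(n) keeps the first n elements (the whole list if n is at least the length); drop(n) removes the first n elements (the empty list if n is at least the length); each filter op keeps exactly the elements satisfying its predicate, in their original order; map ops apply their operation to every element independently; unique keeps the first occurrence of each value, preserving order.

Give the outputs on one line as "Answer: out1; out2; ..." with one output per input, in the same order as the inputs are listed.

Execution, op by op:
  [14, -23, -28, -26] -> [-23] -> [-23] -> [-161] -> [-161] -> [-161]
  [-25, -1, 20, 40, 1, 45, 1, 12, -38, 36] -> [-25, -1, 1, 45, 1] -> [45, 1, 1, -1, -25] -> [315, 7, 7, -7, -175] -> [315, 7, -7, -175] -> [315, 7, -7]
  [49, -25, -47, -27, -12, 44, -11] -> [49, -25, -47, -27, -11] -> [49, -11, -25, -27, -47] -> [343, -77, -175, -189, -329] -> [343, -77, -175, -189, -329] -> [343, -77, -175]
  [-8, -12, -5, 33, -29, 20, -35, 49] -> [-5, 33, -29, -35, 49] -> [49, 33, -5, -29, -35] -> [343, 231, -35, -203, -245] -> [343, 231, -35, -203, -245] -> [343, 231, -35]
  [-42, 35, 43, -21, 16, -19] -> [35, 43, -21, -19] -> [43, 35, -19, -21] -> [301, 245, -133, -147] -> [301, 245, -133, -147] -> [301, 245, -133]

[-161]; [315, 7, -7]; [343, -77, -175]; [343, 231, -35]; [301, 245, -133]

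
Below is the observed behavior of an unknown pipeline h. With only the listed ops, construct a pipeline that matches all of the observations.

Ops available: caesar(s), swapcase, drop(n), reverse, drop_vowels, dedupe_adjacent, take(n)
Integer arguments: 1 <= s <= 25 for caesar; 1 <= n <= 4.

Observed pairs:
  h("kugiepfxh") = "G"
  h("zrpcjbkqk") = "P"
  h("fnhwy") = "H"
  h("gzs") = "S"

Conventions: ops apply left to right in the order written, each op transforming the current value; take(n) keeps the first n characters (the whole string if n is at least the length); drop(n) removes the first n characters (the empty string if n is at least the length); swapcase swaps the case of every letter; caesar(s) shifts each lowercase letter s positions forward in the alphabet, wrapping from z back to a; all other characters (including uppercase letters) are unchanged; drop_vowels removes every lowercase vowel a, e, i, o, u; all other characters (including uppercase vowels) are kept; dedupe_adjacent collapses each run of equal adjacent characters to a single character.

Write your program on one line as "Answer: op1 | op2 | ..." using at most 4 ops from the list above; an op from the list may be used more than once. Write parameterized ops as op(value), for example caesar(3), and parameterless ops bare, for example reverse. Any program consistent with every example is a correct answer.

swapcase | drop(2) | take(1)

Check, running the answer program on each example:
  "kugiepfxh" -> "KUGIEPFXH" -> "GIEPFXH" -> "G"
  "zrpcjbkqk" -> "ZRPCJBKQK" -> "PCJBKQK" -> "P"
  "fnhwy" -> "FNHWY" -> "HWY" -> "H"
  "gzs" -> "GZS" -> "S" -> "S"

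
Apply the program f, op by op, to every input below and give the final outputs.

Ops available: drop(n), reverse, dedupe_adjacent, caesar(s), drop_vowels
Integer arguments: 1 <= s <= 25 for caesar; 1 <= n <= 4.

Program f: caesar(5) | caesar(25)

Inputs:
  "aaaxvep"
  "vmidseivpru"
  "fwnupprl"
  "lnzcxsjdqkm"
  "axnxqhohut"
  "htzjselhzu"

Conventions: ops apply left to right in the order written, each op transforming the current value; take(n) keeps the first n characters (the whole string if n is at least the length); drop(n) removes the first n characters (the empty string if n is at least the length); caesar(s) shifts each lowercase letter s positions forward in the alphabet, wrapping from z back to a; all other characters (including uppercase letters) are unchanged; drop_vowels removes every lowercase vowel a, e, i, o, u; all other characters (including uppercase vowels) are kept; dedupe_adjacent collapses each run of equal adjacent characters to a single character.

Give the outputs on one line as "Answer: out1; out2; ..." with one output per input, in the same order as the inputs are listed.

Execution, op by op:
  "aaaxvep" -> "fffcaju" -> "eeebzit"
  "vmidseivpru" -> "arnixjnauwz" -> "zqmhwimztvy"
  "fwnupprl" -> "kbszuuwq" -> "jaryttvp"
  "lnzcxsjdqkm" -> "qsehcxoivpr" -> "prdgbwnhuoq"
  "axnxqhohut" -> "fcscvmtmzy" -> "ebrbulslyx"
  "htzjselhzu" -> "myeoxjqmez" -> "lxdnwipldy"

"eeebzit"; "zqmhwimztvy"; "jaryttvp"; "prdgbwnhuoq"; "ebrbulslyx"; "lxdnwipldy"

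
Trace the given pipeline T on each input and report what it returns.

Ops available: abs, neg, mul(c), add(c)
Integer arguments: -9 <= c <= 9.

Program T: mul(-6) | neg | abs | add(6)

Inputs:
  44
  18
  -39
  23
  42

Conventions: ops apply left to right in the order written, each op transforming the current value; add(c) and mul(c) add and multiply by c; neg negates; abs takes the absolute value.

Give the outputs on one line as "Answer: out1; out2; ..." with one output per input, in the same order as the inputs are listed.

Execution, op by op:
  44 -> -264 -> 264 -> 264 -> 270
  18 -> -108 -> 108 -> 108 -> 114
  -39 -> 234 -> -234 -> 234 -> 240
  23 -> -138 -> 138 -> 138 -> 144
  42 -> -252 -> 252 -> 252 -> 258

270; 114; 240; 144; 258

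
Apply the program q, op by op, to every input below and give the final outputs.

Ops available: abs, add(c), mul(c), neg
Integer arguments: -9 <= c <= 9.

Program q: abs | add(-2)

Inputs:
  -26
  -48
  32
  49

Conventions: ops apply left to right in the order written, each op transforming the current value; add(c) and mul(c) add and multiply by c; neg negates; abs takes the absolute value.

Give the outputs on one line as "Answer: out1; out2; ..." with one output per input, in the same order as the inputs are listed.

24; 46; 30; 47

Execution, op by op:
  -26 -> 26 -> 24
  -48 -> 48 -> 46
  32 -> 32 -> 30
  49 -> 49 -> 47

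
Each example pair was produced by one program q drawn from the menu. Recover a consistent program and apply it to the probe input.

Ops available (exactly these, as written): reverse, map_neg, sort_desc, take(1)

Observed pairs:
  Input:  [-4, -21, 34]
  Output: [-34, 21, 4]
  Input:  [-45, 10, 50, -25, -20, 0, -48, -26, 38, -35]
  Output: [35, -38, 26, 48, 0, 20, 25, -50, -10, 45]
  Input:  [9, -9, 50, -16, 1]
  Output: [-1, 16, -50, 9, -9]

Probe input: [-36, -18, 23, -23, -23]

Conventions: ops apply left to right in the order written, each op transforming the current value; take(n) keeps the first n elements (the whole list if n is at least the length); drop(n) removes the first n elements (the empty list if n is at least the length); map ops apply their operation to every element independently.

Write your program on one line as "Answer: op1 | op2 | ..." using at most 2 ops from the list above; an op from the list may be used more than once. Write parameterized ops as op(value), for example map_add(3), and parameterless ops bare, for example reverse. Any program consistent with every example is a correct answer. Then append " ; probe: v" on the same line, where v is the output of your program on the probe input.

reverse | map_neg ; probe: [23, 23, -23, 18, 36]

Check, running the answer program on each example:
  [-4, -21, 34] -> [34, -21, -4] -> [-34, 21, 4]
  [-45, 10, 50, -25, -20, 0, -48, -26, 38, -35] -> [-35, 38, -26, -48, 0, -20, -25, 50, 10, -45] -> [35, -38, 26, 48, 0, 20, 25, -50, -10, 45]
  [9, -9, 50, -16, 1] -> [1, -16, 50, -9, 9] -> [-1, 16, -50, 9, -9]
  probe: [-36, -18, 23, -23, -23] -> [-23, -23, 23, -18, -36] -> [23, 23, -23, 18, 36]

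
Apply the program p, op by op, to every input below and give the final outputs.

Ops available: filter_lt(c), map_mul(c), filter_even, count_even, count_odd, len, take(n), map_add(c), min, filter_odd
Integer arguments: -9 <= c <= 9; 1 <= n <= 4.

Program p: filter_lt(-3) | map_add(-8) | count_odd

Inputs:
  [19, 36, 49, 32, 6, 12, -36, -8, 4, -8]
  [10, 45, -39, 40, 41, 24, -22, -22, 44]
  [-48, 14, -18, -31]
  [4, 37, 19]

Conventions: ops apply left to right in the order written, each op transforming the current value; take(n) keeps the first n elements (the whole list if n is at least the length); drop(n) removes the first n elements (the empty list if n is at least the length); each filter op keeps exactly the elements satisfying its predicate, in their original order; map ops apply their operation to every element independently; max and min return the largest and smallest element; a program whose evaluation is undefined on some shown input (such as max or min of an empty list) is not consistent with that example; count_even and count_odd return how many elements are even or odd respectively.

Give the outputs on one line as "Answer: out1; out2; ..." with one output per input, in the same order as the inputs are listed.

0; 1; 1; 0

Execution, op by op:
  [19, 36, 49, 32, 6, 12, -36, -8, 4, -8] -> [-36, -8, -8] -> [-44, -16, -16] -> 0
  [10, 45, -39, 40, 41, 24, -22, -22, 44] -> [-39, -22, -22] -> [-47, -30, -30] -> 1
  [-48, 14, -18, -31] -> [-48, -18, -31] -> [-56, -26, -39] -> 1
  [4, 37, 19] -> [] -> [] -> 0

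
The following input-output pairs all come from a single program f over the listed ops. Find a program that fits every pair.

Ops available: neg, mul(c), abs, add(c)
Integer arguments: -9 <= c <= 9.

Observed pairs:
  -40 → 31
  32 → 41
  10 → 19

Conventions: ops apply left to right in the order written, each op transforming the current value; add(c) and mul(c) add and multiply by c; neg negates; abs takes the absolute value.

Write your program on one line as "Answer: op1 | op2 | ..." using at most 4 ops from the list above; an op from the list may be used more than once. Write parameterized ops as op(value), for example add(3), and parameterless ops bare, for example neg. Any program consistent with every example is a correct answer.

add(1) | add(8) | neg | abs

Check, running the answer program on each example:
  -40 -> -39 -> -31 -> 31 -> 31
  32 -> 33 -> 41 -> -41 -> 41
  10 -> 11 -> 19 -> -19 -> 19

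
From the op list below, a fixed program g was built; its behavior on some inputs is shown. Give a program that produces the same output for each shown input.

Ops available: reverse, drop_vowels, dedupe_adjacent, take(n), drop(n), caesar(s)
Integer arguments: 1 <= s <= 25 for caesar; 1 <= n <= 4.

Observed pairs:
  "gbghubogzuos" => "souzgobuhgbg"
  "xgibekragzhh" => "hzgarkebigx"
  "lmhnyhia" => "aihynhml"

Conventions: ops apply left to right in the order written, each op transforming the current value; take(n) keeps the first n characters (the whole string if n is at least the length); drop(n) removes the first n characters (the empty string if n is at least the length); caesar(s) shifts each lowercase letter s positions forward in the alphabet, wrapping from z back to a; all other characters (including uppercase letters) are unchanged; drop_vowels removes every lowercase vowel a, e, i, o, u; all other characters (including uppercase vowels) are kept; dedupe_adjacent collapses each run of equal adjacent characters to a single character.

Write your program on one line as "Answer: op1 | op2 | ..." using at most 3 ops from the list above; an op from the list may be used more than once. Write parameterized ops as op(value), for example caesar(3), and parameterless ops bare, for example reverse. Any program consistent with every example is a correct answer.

dedupe_adjacent | reverse

Check, running the answer program on each example:
  "gbghubogzuos" -> "gbghubogzuos" -> "souzgobuhgbg"
  "xgibekragzhh" -> "xgibekragzh" -> "hzgarkebigx"
  "lmhnyhia" -> "lmhnyhia" -> "aihynhml"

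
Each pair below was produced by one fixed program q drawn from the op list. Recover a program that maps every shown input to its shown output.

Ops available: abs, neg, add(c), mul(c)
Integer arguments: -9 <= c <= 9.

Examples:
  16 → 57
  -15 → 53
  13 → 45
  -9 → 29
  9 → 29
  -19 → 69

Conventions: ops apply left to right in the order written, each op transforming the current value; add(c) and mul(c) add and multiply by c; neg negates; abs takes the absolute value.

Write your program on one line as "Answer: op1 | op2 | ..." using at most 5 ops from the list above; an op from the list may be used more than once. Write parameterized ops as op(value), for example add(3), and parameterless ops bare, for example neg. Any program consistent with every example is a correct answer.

neg | mul(4) | abs | add(-7)

Check, running the answer program on each example:
  16 -> -16 -> -64 -> 64 -> 57
  -15 -> 15 -> 60 -> 60 -> 53
  13 -> -13 -> -52 -> 52 -> 45
  -9 -> 9 -> 36 -> 36 -> 29
  9 -> -9 -> -36 -> 36 -> 29
  -19 -> 19 -> 76 -> 76 -> 69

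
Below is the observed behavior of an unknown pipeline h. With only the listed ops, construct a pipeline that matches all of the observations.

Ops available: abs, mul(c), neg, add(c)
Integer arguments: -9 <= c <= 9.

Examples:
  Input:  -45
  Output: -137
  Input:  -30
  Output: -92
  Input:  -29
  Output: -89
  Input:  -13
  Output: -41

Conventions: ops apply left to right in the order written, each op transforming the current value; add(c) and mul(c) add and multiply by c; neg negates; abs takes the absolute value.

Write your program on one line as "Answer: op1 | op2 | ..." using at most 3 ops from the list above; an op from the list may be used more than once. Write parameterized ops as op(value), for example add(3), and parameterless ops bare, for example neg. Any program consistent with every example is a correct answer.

add(-1) | mul(3) | add(1)

Check, running the answer program on each example:
  -45 -> -46 -> -138 -> -137
  -30 -> -31 -> -93 -> -92
  -29 -> -30 -> -90 -> -89
  -13 -> -14 -> -42 -> -41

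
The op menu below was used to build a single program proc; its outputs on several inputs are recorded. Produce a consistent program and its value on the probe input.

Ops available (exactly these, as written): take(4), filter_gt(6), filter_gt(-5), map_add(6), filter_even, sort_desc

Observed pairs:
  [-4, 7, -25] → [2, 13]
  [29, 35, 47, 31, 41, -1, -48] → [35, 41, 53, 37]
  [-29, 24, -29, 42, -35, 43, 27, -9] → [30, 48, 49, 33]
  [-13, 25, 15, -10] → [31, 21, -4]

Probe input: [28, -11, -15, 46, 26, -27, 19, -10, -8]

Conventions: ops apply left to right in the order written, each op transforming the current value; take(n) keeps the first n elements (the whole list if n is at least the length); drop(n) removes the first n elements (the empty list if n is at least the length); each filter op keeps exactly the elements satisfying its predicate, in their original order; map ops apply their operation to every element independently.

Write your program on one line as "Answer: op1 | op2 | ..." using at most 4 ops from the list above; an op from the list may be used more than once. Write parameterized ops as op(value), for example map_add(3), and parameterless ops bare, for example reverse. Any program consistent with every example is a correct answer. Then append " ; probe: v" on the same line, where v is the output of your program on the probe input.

map_add(6) | filter_gt(-5) | take(4) ; probe: [34, 52, 32, 25]

Check, running the answer program on each example:
  [-4, 7, -25] -> [2, 13, -19] -> [2, 13] -> [2, 13]
  [29, 35, 47, 31, 41, -1, -48] -> [35, 41, 53, 37, 47, 5, -42] -> [35, 41, 53, 37, 47, 5] -> [35, 41, 53, 37]
  [-29, 24, -29, 42, -35, 43, 27, -9] -> [-23, 30, -23, 48, -29, 49, 33, -3] -> [30, 48, 49, 33, -3] -> [30, 48, 49, 33]
  [-13, 25, 15, -10] -> [-7, 31, 21, -4] -> [31, 21, -4] -> [31, 21, -4]
  probe: [28, -11, -15, 46, 26, -27, 19, -10, -8] -> [34, -5, -9, 52, 32, -21, 25, -4, -2] -> [34, 52, 32, 25, -4, -2] -> [34, 52, 32, 25]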